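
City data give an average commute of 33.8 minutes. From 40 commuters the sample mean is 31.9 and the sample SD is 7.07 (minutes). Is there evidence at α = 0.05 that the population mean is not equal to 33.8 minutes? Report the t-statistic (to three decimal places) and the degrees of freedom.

H0: μ = 33.8; H1: μ ≠ 33.8 (one-sample t-test, two-sided).
t = (x̄ − μ₀)/(s/√n) = (31.9 − 33.8)/(7.07/√40) = -1.700
df = n − 1 = 39
Two-sided p-value ≈ 0.097
Since p ≈ 0.097 > α = 0.05, fail to reject H0; the evidence is not statistically significant.

t = -1.700, df = 39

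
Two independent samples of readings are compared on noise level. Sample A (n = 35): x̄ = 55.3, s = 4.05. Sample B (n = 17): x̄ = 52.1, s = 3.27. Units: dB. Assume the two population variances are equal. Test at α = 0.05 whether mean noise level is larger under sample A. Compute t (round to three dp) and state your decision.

Let group 1 = sample A, group 2 = sample B. H0: μ_1 = μ_2; H1: μ_1 > μ_2 (two-sample pooled-variance t-test, right-tailed).
s_p² = [(35−1)·4.05² + (17−1)·3.27²]/(35+17−2) = 14.5754
t = (55.3 − 52.1)/√[14.5754·(1/35 + 1/17)] = 2.835
df = n₁ + n₂ − 2 = 50
p-value = P(T ≥ 2.835) ≈ 0.003
Since p ≈ 0.003 < α = 0.05, reject H0; the evidence is statistically significant.

t = 2.835; reject H0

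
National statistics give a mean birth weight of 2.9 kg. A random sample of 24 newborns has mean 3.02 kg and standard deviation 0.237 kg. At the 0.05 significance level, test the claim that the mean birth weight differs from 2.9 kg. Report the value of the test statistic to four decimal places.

H0: μ = 2.9; H1: μ ≠ 2.9 (one-sample t-test, two-sided).
t = (x̄ − μ₀)/(s/√n) = (3.02 − 2.9)/(0.237/√24) = 2.4805
df = n − 1 = 23
Two-sided p-value ≈ 0.021
Since p ≈ 0.021 < α = 0.05, reject H0; the evidence is statistically significant.

2.4805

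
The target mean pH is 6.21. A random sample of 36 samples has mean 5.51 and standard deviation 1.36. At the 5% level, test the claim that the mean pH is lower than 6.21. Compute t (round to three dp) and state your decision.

t = -3.088; reject H0

H0: μ = 6.21; H1: μ < 6.21 (one-sample t-test, left-tailed).
t = (x̄ − μ₀)/(s/√n) = (5.51 − 6.21)/(1.36/√36) = -3.088
df = n − 1 = 35
p-value = P(T ≤ -3.088) ≈ 0.002
Since p ≈ 0.002 < α = 0.05, reject H0; the evidence is statistically significant.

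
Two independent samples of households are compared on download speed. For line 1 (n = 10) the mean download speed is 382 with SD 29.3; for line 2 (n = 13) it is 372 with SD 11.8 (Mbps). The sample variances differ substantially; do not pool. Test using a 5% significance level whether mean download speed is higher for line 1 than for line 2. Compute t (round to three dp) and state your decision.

t = 1.018; fail to reject H0

Let group 1 = line 1, group 2 = line 2. H0: μ_1 = μ_2; H1: μ_1 > μ_2 (Welch's two-sample t-test, right-tailed).
t = (x̄_1 − x̄_2)/√(s_1²/n_1 + s_2²/n_2) = (382 − 372)/√(29.3²/10 + 11.8²/13) = 1.018
Welch–Satterthwaite df ≈ 11.25
p-value = P(T ≥ 1.018) ≈ 0.1651
Since p ≈ 0.1651 > α = 0.05, fail to reject H0; the data do not provide sufficient evidence against H0.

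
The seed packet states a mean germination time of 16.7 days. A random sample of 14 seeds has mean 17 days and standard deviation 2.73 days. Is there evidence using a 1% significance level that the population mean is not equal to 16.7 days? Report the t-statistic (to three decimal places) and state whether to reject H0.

t = 0.411; fail to reject H0

H0: μ = 16.7; H1: μ ≠ 16.7 (one-sample t-test, two-sided).
t = (x̄ − μ₀)/(s/√n) = (17 − 16.7)/(2.73/√14) = 0.411
df = n − 1 = 13
Two-sided p-value ≈ 0.6876
Since p ≈ 0.6876 > α = 0.01, fail to reject H0; the evidence is not statistically significant.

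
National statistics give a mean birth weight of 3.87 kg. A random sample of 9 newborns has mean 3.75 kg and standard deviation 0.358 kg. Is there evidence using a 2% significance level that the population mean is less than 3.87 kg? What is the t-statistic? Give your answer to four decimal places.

-1.0056

H0: μ = 3.87; H1: μ < 3.87 (one-sample t-test, left-tailed).
t = (x̄ − μ₀)/(s/√n) = (3.75 − 3.87)/(0.358/√9) = -1.0056
df = n − 1 = 8
p-value = P(T ≤ -1.0056) ≈ 0.172
Since p ≈ 0.172 > α = 0.02, fail to reject H0; the evidence is not statistically significant.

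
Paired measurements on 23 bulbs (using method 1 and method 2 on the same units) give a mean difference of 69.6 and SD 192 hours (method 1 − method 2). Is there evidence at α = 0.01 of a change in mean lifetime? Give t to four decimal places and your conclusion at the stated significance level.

H0: μ_d = 0; H1: μ_d ≠ 0 (paired t-test on the differences, two-sided).
t = d̄/(s_d/√n) = 69.6/(192/√23) = 1.7385
df = n − 1 = 22
Two-sided p-value ≈ 0.0961
Since p ≈ 0.0961 > α = 0.01, fail to reject H0; the data do not provide sufficient evidence against H0.

t = 1.7385; fail to reject H0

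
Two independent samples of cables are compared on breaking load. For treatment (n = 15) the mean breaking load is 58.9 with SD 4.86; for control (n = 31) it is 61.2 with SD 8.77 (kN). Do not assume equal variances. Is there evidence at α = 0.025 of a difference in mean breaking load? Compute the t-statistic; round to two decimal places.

-1.14

Let group 1 = treatment, group 2 = control. H0: μ_1 = μ_2; H1: μ_1 ≠ μ_2 (Welch's two-sample t-test, two-sided).
t = (x̄_1 − x̄_2)/√(s_1²/n_1 + s_2²/n_2) = (58.9 − 61.2)/√(4.86²/15 + 8.77²/31) = -1.14
Welch–Satterthwaite df ≈ 43.03
Two-sided p-value ≈ 0.2597
Since p ≈ 0.2597 > α = 0.025, fail to reject H0; the evidence is not statistically significant.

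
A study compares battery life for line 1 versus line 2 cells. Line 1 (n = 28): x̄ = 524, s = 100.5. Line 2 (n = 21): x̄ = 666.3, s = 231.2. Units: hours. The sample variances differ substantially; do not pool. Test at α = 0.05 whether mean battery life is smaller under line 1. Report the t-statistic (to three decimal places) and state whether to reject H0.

t = -2.640; reject H0

Let group 1 = line 1, group 2 = line 2. H0: μ_1 = μ_2; H1: μ_1 < μ_2 (Welch's two-sample t-test, left-tailed).
t = (x̄_1 − x̄_2)/√(s_1²/n_1 + s_2²/n_2) = (524 − 666.3)/√(100.5²/28 + 231.2²/21) = -2.640
Welch–Satterthwaite df ≈ 25.69
p-value = P(T ≤ -2.640) ≈ 0.007
Since p ≈ 0.007 < α = 0.05, reject H0; the data support H1.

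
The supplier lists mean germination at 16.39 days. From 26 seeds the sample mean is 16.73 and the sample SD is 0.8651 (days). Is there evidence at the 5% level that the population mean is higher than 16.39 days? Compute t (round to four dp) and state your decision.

t = 2.0040; reject H0

H0: μ = 16.39; H1: μ > 16.39 (one-sample t-test, right-tailed).
t = (x̄ − μ₀)/(s/√n) = (16.73 − 16.39)/(0.8651/√26) = 2.0040
df = n − 1 = 25
p-value = P(T ≥ 2.0040) ≈ 0.0280
Since p ≈ 0.0280 < α = 0.05, reject H0; the data support H1.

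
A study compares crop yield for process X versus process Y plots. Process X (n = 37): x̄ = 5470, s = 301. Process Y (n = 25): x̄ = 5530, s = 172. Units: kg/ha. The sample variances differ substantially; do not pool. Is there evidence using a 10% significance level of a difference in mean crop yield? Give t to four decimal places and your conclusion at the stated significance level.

Let group 1 = process X, group 2 = process Y. H0: μ_1 = μ_2; H1: μ_1 ≠ μ_2 (Welch's two-sample t-test, two-sided).
t = (x̄_1 − x̄_2)/√(s_1²/n_1 + s_2²/n_2) = (5470 − 5530)/√(301²/37 + 172²/25) = -0.9956
Welch–Satterthwaite df ≈ 58.65
Two-sided p-value ≈ 0.324
Since p ≈ 0.324 > α = 0.1, fail to reject H0; the data do not provide sufficient evidence against H0.

t = -0.9956; fail to reject H0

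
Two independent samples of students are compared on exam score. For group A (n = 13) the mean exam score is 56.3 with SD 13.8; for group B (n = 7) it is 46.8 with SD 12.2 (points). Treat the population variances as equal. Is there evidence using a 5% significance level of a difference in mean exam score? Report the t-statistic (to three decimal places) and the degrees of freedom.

Let group 1 = group A, group 2 = group B. H0: μ_1 = μ_2; H1: μ_1 ≠ μ_2 (two-sample pooled-variance t-test, two-sided).
s_p² = [(13−1)·13.8² + (7−1)·12.2²]/(13+7−2) = 176.573
t = (56.3 − 46.8)/√[176.573·(1/13 + 1/7)] = 1.525
df = n₁ + n₂ − 2 = 18
Two-sided p-value ≈ 0.145
Since p ≈ 0.145 > α = 0.05, fail to reject H0; the data do not provide sufficient evidence against H0.

t = 1.525, df = 18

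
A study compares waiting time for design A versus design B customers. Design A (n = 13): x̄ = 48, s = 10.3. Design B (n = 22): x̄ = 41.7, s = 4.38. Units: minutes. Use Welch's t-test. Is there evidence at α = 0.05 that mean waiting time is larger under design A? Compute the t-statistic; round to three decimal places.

Let group 1 = design A, group 2 = design B. H0: μ_1 = μ_2; H1: μ_1 > μ_2 (Welch's two-sample t-test, right-tailed).
t = (x̄_1 − x̄_2)/√(s_1²/n_1 + s_2²/n_2) = (48 − 41.7)/√(10.3²/13 + 4.38²/22) = 2.096
Welch–Satterthwaite df ≈ 14.61
p-value = P(T ≥ 2.096) ≈ 0.027
Since p ≈ 0.027 < α = 0.05, reject H0; the evidence is statistically significant.

2.096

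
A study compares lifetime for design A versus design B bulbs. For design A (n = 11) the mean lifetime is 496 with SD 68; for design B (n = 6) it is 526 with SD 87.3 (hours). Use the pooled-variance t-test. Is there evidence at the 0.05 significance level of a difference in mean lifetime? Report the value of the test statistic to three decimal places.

Let group 1 = design A, group 2 = design B. H0: μ_1 = μ_2; H1: μ_1 ≠ μ_2 (two-sample pooled-variance t-test, two-sided).
s_p² = [(11−1)·68² + (6−1)·87.3²]/(11+6−2) = 5623.1
t = (496 − 526)/√[5623.1·(1/11 + 1/6)] = -0.788
df = n₁ + n₂ − 2 = 15
Two-sided p-value ≈ 0.4428
Since p ≈ 0.4428 > α = 0.05, fail to reject H0; the evidence is not statistically significant.

-0.788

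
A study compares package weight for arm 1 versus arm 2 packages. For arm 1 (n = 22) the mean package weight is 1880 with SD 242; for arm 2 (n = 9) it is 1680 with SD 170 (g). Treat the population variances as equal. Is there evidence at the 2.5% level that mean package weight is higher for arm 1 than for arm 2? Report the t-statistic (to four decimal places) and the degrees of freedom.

t = 2.2519, df = 29

Let group 1 = arm 1, group 2 = arm 2. H0: μ_1 = μ_2; H1: μ_1 > μ_2 (two-sample pooled-variance t-test, right-tailed).
s_p² = [(22−1)·242² + (9−1)·170²]/(22+9−2) = 50380.8
t = (1880 − 1680)/√[50380.8·(1/22 + 1/9)] = 2.2519
df = n₁ + n₂ − 2 = 29
p-value = P(T ≥ 2.2519) ≈ 0.0160
Since p ≈ 0.0160 < α = 0.025, reject H0; the data support H1.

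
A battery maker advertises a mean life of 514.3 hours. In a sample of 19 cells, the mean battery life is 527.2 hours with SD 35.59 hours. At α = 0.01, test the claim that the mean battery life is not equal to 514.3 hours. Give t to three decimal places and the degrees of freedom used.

t = 1.580, df = 18

H0: μ = 514.3; H1: μ ≠ 514.3 (one-sample t-test, two-sided).
t = (x̄ − μ₀)/(s/√n) = (527.2 − 514.3)/(35.59/√19) = 1.580
df = n − 1 = 18
Two-sided p-value ≈ 0.1315
Since p ≈ 0.1315 > α = 0.01, fail to reject H0; the data do not provide sufficient evidence against H0.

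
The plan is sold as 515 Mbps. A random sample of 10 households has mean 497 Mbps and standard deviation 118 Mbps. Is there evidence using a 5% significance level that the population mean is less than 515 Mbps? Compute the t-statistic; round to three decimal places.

H0: μ = 515; H1: μ < 515 (one-sample t-test, left-tailed).
t = (x̄ − μ₀)/(s/√n) = (497 − 515)/(118/√10) = -0.482
df = n − 1 = 9
p-value = P(T ≤ -0.482) ≈ 0.321
Since p ≈ 0.321 > α = 0.05, fail to reject H0; the evidence is not statistically significant.

-0.482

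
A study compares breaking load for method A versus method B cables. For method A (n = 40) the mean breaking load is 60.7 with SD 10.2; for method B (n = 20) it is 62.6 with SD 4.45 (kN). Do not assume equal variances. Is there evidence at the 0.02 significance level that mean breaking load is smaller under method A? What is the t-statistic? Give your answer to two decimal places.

Let group 1 = method A, group 2 = method B. H0: μ_1 = μ_2; H1: μ_1 < μ_2 (Welch's two-sample t-test, left-tailed).
t = (x̄_1 − x̄_2)/√(s_1²/n_1 + s_2²/n_2) = (60.7 − 62.6)/√(10.2²/40 + 4.45²/20) = -1.00
Welch–Satterthwaite df ≈ 57.30
p-value = P(T ≤ -1.00) ≈ 0.160
Since p ≈ 0.160 > α = 0.02, fail to reject H0; the data do not provide sufficient evidence against H0.

-1.00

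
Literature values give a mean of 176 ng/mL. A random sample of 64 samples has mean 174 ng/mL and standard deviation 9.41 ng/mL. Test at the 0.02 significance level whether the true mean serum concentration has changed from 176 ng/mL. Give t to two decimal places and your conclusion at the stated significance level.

t = -1.70; fail to reject H0

H0: μ = 176; H1: μ ≠ 176 (one-sample t-test, two-sided).
t = (x̄ − μ₀)/(s/√n) = (174 − 176)/(9.41/√64) = -1.70
df = n − 1 = 63
Two-sided p-value ≈ 0.0940
Since p ≈ 0.0940 > α = 0.02, fail to reject H0; the evidence is not statistically significant.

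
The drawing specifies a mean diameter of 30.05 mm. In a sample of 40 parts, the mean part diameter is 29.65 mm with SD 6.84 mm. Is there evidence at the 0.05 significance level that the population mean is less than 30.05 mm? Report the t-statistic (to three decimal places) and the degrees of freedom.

H0: μ = 30.05; H1: μ < 30.05 (one-sample t-test, left-tailed).
t = (x̄ − μ₀)/(s/√n) = (29.65 − 30.05)/(6.84/√40) = -0.370
df = n − 1 = 39
p-value = P(T ≤ -0.370) ≈ 0.357
Since p ≈ 0.357 > α = 0.05, fail to reject H0; the evidence is not statistically significant.

t = -0.370, df = 39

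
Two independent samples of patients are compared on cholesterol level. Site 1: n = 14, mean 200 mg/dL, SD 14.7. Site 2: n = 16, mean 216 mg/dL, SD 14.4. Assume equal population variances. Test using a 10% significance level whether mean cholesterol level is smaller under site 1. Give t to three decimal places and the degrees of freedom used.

t = -3.007, df = 28

Let group 1 = site 1, group 2 = site 2. H0: μ_1 = μ_2; H1: μ_1 < μ_2 (two-sample pooled-variance t-test, left-tailed).
s_p² = [(14−1)·14.7² + (16−1)·14.4²]/(14+16−2) = 211.413
t = (200 − 216)/√[211.413·(1/14 + 1/16)] = -3.007
df = n₁ + n₂ − 2 = 28
p-value = P(T ≤ -3.007) ≈ 0.003
Since p ≈ 0.003 < α = 0.1, reject H0; the data support H1.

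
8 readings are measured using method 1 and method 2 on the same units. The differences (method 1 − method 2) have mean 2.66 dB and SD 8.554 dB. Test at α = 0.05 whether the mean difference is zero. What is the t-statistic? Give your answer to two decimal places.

0.88

H0: μ_d = 0; H1: μ_d ≠ 0 (paired t-test on the differences, two-sided).
t = d̄/(s_d/√n) = 2.66/(8.554/√8) = 0.88
df = n − 1 = 7
Two-sided p-value ≈ 0.4083
Since p ≈ 0.4083 > α = 0.05, fail to reject H0; the data do not provide sufficient evidence against H0.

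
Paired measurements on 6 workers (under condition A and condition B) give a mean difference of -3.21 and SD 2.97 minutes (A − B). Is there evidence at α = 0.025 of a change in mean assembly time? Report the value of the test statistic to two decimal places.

-2.65

H0: μ_d = 0; H1: μ_d ≠ 0 (paired t-test on the differences, two-sided).
t = d̄/(s_d/√n) = -3.21/(2.97/√6) = -2.65
df = n − 1 = 5
Two-sided p-value ≈ 0.046
Since p ≈ 0.046 > α = 0.025, fail to reject H0; the data do not provide sufficient evidence against H0.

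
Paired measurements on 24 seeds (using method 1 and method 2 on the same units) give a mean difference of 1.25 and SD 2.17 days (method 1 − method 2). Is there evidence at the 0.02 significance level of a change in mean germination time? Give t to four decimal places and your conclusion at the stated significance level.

t = 2.8220; reject H0

H0: μ_d = 0; H1: μ_d ≠ 0 (paired t-test on the differences, two-sided).
t = d̄/(s_d/√n) = 1.25/(2.17/√24) = 2.8220
df = n − 1 = 23
Two-sided p-value ≈ 0.010
Since p ≈ 0.010 < α = 0.02, reject H0; the evidence is statistically significant.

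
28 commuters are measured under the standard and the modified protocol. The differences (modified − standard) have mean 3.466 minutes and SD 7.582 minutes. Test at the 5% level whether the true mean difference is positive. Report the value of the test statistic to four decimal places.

H0: μ_d = 0; H1: μ_d > 0 (paired t-test on the differences, right-tailed).
t = d̄/(s_d/√n) = 3.466/(7.582/√28) = 2.4189
df = n − 1 = 27
p-value = P(T ≥ 2.4189) ≈ 0.0113
Since p ≈ 0.0113 < α = 0.05, reject H0; the evidence is statistically significant.

2.4189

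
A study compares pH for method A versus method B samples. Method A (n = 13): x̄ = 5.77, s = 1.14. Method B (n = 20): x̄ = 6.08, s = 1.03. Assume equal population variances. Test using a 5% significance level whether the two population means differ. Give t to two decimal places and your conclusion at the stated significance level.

Let group 1 = method A, group 2 = method B. H0: μ_1 = μ_2; H1: μ_1 ≠ μ_2 (two-sample pooled-variance t-test, two-sided).
s_p² = [(13−1)·1.14² + (20−1)·1.03²]/(13+20−2) = 1.1533
t = (5.77 − 6.08)/√[1.1533·(1/13 + 1/20)] = -0.81
df = n₁ + n₂ − 2 = 31
Two-sided p-value ≈ 0.4240
Since p ≈ 0.4240 > α = 0.05, fail to reject H0; the data do not provide sufficient evidence against H0.

t = -0.81; fail to reject H0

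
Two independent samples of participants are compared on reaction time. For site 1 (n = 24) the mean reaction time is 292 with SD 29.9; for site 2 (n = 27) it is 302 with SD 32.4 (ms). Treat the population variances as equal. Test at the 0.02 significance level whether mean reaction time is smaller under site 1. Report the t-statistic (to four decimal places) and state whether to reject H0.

Let group 1 = site 1, group 2 = site 2. H0: μ_1 = μ_2; H1: μ_1 < μ_2 (two-sample pooled-variance t-test, left-tailed).
s_p² = [(24−1)·29.9² + (27−1)·32.4²]/(24+27−2) = 976.653
t = (292 − 302)/√[976.653·(1/24 + 1/27)] = -1.1406
df = n₁ + n₂ − 2 = 49
p-value = P(T ≤ -1.1406) ≈ 0.130
Since p ≈ 0.130 > α = 0.02, fail to reject H0; the data do not provide sufficient evidence against H0.

t = -1.1406; fail to reject H0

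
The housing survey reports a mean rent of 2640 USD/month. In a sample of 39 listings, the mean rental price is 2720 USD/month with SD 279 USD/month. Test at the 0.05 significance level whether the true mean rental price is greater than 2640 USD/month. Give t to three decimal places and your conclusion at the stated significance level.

H0: μ = 2640; H1: μ > 2640 (one-sample t-test, right-tailed).
t = (x̄ − μ₀)/(s/√n) = (2720 − 2640)/(279/√39) = 1.791
df = n − 1 = 38
p-value = P(T ≥ 1.791) ≈ 0.041
Since p ≈ 0.041 < α = 0.05, reject H0; the evidence is statistically significant.

t = 1.791; reject H0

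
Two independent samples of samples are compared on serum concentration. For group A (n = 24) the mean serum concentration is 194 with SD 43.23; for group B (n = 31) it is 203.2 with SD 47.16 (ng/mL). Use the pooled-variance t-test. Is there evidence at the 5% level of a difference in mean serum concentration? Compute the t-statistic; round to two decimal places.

-0.74

Let group 1 = group A, group 2 = group B. H0: μ_1 = μ_2; H1: μ_1 ≠ μ_2 (two-sample pooled-variance t-test, two-sided).
s_p² = [(24−1)·43.23² + (31−1)·47.16²]/(24+31−2) = 2069.91
t = (194 − 203.2)/√[2069.91·(1/24 + 1/31)] = -0.74
df = n₁ + n₂ − 2 = 53
Two-sided p-value ≈ 0.4603
Since p ≈ 0.4603 > α = 0.05, fail to reject H0; the data do not provide sufficient evidence against H0.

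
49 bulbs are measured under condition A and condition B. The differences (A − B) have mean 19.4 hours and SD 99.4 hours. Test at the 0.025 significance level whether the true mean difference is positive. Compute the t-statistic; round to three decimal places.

1.366

H0: μ_d = 0; H1: μ_d > 0 (paired t-test on the differences, right-tailed).
t = d̄/(s_d/√n) = 19.4/(99.4/√49) = 1.366
df = n − 1 = 48
p-value = P(T ≥ 1.366) ≈ 0.0891
Since p ≈ 0.0891 > α = 0.025, fail to reject H0; the evidence is not statistically significant.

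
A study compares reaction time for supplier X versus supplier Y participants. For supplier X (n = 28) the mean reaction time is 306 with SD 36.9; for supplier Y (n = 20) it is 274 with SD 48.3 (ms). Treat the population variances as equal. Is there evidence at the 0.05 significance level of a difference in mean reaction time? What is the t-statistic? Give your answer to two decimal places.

Let group 1 = supplier X, group 2 = supplier Y. H0: μ_1 = μ_2; H1: μ_1 ≠ μ_2 (two-sample pooled-variance t-test, two-sided).
s_p² = [(28−1)·36.9² + (20−1)·48.3²]/(28+20−2) = 1762.79
t = (306 − 274)/√[1762.79·(1/28 + 1/20)] = 2.60
df = n₁ + n₂ − 2 = 46
Two-sided p-value ≈ 0.012
Since p ≈ 0.012 < α = 0.05, reject H0; the data support H1.

2.60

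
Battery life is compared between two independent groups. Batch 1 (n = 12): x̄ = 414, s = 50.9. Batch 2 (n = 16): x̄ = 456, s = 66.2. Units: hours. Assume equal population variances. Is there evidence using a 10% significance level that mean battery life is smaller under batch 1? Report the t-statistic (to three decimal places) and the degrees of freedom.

t = -1.827, df = 26

Let group 1 = batch 1, group 2 = batch 2. H0: μ_1 = μ_2; H1: μ_1 < μ_2 (two-sample pooled-variance t-test, left-tailed).
s_p² = [(12−1)·50.9² + (16−1)·66.2²]/(12+16−2) = 3624.44
t = (414 − 456)/√[3624.44·(1/12 + 1/16)] = -1.827
df = n₁ + n₂ − 2 = 26
p-value = P(T ≤ -1.827) ≈ 0.0396
Since p ≈ 0.0396 < α = 0.1, reject H0; the evidence is statistically significant.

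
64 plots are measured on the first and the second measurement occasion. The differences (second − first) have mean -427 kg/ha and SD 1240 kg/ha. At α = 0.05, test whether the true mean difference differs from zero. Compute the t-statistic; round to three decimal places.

-2.755

H0: μ_d = 0; H1: μ_d ≠ 0 (paired t-test on the differences, two-sided).
t = d̄/(s_d/√n) = -427/(1240/√64) = -2.755
df = n − 1 = 63
Two-sided p-value ≈ 0.0077
Since p ≈ 0.0077 < α = 0.05, reject H0; the evidence is statistically significant.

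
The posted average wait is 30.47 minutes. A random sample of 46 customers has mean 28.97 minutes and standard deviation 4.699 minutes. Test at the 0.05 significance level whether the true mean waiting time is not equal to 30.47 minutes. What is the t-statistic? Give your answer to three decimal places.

-2.165

H0: μ = 30.47; H1: μ ≠ 30.47 (one-sample t-test, two-sided).
t = (x̄ − μ₀)/(s/√n) = (28.97 − 30.47)/(4.699/√46) = -2.165
df = n − 1 = 45
Two-sided p-value ≈ 0.0357
Since p ≈ 0.0357 < α = 0.05, reject H0; the evidence is statistically significant.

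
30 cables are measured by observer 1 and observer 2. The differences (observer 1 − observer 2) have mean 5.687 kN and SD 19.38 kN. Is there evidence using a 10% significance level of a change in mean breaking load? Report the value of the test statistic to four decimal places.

1.6073

H0: μ_d = 0; H1: μ_d ≠ 0 (paired t-test on the differences, two-sided).
t = d̄/(s_d/√n) = 5.687/(19.38/√30) = 1.6073
df = n − 1 = 29
Two-sided p-value ≈ 0.119
Since p ≈ 0.119 > α = 0.1, fail to reject H0; the data do not provide sufficient evidence against H0.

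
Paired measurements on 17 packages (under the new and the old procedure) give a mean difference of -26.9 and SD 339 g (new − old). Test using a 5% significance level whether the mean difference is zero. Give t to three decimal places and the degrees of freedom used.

H0: μ_d = 0; H1: μ_d ≠ 0 (paired t-test on the differences, two-sided).
t = d̄/(s_d/√n) = -26.9/(339/√17) = -0.327
df = n − 1 = 16
Two-sided p-value ≈ 0.748
Since p ≈ 0.748 > α = 0.05, fail to reject H0; the evidence is not statistically significant.

t = -0.327, df = 16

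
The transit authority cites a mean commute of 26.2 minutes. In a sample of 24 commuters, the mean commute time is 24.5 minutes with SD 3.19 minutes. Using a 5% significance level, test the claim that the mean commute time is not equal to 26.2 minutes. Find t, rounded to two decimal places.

H0: μ = 26.2; H1: μ ≠ 26.2 (one-sample t-test, two-sided).
t = (x̄ − μ₀)/(s/√n) = (24.5 − 26.2)/(3.19/√24) = -2.61
df = n − 1 = 23
Two-sided p-value ≈ 0.0156
Since p ≈ 0.0156 < α = 0.05, reject H0; the evidence is statistically significant.

-2.61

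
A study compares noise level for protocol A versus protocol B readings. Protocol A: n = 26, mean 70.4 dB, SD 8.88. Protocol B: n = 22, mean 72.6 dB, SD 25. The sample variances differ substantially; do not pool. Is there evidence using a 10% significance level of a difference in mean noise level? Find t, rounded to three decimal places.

-0.392

Let group 1 = protocol A, group 2 = protocol B. H0: μ_1 = μ_2; H1: μ_1 ≠ μ_2 (Welch's two-sample t-test, two-sided).
t = (x̄_1 − x̄_2)/√(s_1²/n_1 + s_2²/n_2) = (70.4 − 72.6)/√(8.88²/26 + 25²/22) = -0.392
Welch–Satterthwaite df ≈ 25.48
Two-sided p-value ≈ 0.6981
Since p ≈ 0.6981 > α = 0.1, fail to reject H0; the evidence is not statistically significant.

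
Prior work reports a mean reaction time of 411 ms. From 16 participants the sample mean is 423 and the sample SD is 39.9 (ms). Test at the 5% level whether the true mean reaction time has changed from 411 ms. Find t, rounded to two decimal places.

1.20

H0: μ = 411; H1: μ ≠ 411 (one-sample t-test, two-sided).
t = (x̄ − μ₀)/(s/√n) = (423 − 411)/(39.9/√16) = 1.20
df = n − 1 = 15
Two-sided p-value ≈ 0.248
Since p ≈ 0.248 > α = 0.05, fail to reject H0; the evidence is not statistically significant.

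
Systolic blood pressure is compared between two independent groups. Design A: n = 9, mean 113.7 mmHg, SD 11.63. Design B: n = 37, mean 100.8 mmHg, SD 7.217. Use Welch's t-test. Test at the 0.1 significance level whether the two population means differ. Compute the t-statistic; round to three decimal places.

Let group 1 = design A, group 2 = design B. H0: μ_1 = μ_2; H1: μ_1 ≠ μ_2 (Welch's two-sample t-test, two-sided).
t = (x̄_1 − x̄_2)/√(s_1²/n_1 + s_2²/n_2) = (113.7 − 100.8)/√(11.63²/9 + 7.217²/37) = 3.182
Welch–Satterthwaite df ≈ 9.55
Two-sided p-value ≈ 0.0104
Since p ≈ 0.0104 < α = 0.1, reject H0; the data support H1.

3.182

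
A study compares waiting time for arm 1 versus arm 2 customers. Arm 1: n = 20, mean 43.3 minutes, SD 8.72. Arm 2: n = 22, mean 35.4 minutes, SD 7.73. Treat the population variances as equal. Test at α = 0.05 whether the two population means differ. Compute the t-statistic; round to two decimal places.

3.11

Let group 1 = arm 1, group 2 = arm 2. H0: μ_1 = μ_2; H1: μ_1 ≠ μ_2 (two-sample pooled-variance t-test, two-sided).
s_p² = [(20−1)·8.72² + (22−1)·7.73²]/(20+22−2) = 67.4885
t = (43.3 − 35.4)/√[67.4885·(1/20 + 1/22)] = 3.11
df = n₁ + n₂ − 2 = 40
Two-sided p-value ≈ 0.003
Since p ≈ 0.003 < α = 0.05, reject H0; the evidence is statistically significant.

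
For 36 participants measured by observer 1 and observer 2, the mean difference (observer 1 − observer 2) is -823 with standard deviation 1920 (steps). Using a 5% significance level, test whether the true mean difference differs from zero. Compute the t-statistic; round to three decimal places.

-2.572

H0: μ_d = 0; H1: μ_d ≠ 0 (paired t-test on the differences, two-sided).
t = d̄/(s_d/√n) = -823/(1920/√36) = -2.572
df = n − 1 = 35
Two-sided p-value ≈ 0.015
Since p ≈ 0.015 < α = 0.05, reject H0; the evidence is statistically significant.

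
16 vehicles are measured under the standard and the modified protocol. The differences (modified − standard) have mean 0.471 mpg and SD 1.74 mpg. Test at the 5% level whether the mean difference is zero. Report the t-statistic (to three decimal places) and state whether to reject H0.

t = 1.083; fail to reject H0

H0: μ_d = 0; H1: μ_d ≠ 0 (paired t-test on the differences, two-sided).
t = d̄/(s_d/√n) = 0.471/(1.74/√16) = 1.083
df = n − 1 = 15
Two-sided p-value ≈ 0.2960
Since p ≈ 0.2960 > α = 0.05, fail to reject H0; the evidence is not statistically significant.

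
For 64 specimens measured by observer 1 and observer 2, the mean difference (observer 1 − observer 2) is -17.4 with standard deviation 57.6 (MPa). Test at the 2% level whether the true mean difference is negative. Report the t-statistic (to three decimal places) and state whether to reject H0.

H0: μ_d = 0; H1: μ_d < 0 (paired t-test on the differences, left-tailed).
t = d̄/(s_d/√n) = -17.4/(57.6/√64) = -2.417
df = n − 1 = 63
p-value = P(T ≤ -2.417) ≈ 0.0093
Since p ≈ 0.0093 < α = 0.02, reject H0; the data support H1.

t = -2.417; reject H0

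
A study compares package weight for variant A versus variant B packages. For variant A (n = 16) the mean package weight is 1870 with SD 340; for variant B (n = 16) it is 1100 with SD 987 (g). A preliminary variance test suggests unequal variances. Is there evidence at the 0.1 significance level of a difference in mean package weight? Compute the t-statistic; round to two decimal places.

Let group 1 = variant A, group 2 = variant B. H0: μ_1 = μ_2; H1: μ_1 ≠ μ_2 (Welch's two-sample t-test, two-sided).
t = (x̄_1 − x̄_2)/√(s_1²/n_1 + s_2²/n_2) = (1870 − 1100)/√(340²/16 + 987²/16) = 2.95
Welch–Satterthwaite df ≈ 18.51
Two-sided p-value ≈ 0.008
Since p ≈ 0.008 < α = 0.1, reject H0; the evidence is statistically significant.

2.95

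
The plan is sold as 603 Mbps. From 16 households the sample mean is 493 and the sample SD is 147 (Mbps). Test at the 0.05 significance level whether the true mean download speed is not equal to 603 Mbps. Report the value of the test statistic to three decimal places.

-2.993

H0: μ = 603; H1: μ ≠ 603 (one-sample t-test, two-sided).
t = (x̄ − μ₀)/(s/√n) = (493 − 603)/(147/√16) = -2.993
df = n − 1 = 15
Two-sided p-value ≈ 0.0091
Since p ≈ 0.0091 < α = 0.05, reject H0; the evidence is statistically significant.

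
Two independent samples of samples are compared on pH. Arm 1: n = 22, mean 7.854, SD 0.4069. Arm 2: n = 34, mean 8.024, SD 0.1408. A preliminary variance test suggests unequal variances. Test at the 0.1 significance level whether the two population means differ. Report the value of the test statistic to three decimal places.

Let group 1 = arm 1, group 2 = arm 2. H0: μ_1 = μ_2; H1: μ_1 ≠ μ_2 (Welch's two-sample t-test, two-sided).
t = (x̄_1 − x̄_2)/√(s_1²/n_1 + s_2²/n_2) = (7.854 − 8.024)/√(0.4069²/22 + 0.1408²/34) = -1.888
Welch–Satterthwaite df ≈ 24.29
Two-sided p-value ≈ 0.071
Since p ≈ 0.071 < α = 0.1, reject H0; the data support H1.

-1.888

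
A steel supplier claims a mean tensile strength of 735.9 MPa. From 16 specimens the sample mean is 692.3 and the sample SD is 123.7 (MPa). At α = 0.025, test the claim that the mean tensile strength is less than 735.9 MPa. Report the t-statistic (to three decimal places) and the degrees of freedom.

t = -1.410, df = 15

H0: μ = 735.9; H1: μ < 735.9 (one-sample t-test, left-tailed).
t = (x̄ − μ₀)/(s/√n) = (692.3 − 735.9)/(123.7/√16) = -1.410
df = n − 1 = 15
p-value = P(T ≤ -1.410) ≈ 0.0895
Since p ≈ 0.0895 > α = 0.025, fail to reject H0; the evidence is not statistically significant.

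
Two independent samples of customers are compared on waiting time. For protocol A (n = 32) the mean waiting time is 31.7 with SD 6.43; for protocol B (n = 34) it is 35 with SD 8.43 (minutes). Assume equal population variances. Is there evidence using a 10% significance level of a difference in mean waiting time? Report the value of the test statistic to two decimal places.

-1.78

Let group 1 = protocol A, group 2 = protocol B. H0: μ_1 = μ_2; H1: μ_1 ≠ μ_2 (two-sample pooled-variance t-test, two-sided).
s_p² = [(32−1)·6.43² + (34−1)·8.43²]/(32+34−2) = 56.6693
t = (31.7 − 35)/√[56.6693·(1/32 + 1/34)] = -1.78
df = n₁ + n₂ − 2 = 64
Two-sided p-value ≈ 0.0798
Since p ≈ 0.0798 < α = 0.1, reject H0; the data support H1.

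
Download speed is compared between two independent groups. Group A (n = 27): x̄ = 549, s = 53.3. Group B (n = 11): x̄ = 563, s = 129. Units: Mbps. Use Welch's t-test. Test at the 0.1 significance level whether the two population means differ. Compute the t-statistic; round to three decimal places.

Let group 1 = group A, group 2 = group B. H0: μ_1 = μ_2; H1: μ_1 ≠ μ_2 (Welch's two-sample t-test, two-sided).
t = (x̄_1 − x̄_2)/√(s_1²/n_1 + s_2²/n_2) = (549 − 563)/√(53.3²/27 + 129²/11) = -0.348
Welch–Satterthwaite df ≈ 11.42
Two-sided p-value ≈ 0.734
Since p ≈ 0.734 > α = 0.1, fail to reject H0; the data do not provide sufficient evidence against H0.

-0.348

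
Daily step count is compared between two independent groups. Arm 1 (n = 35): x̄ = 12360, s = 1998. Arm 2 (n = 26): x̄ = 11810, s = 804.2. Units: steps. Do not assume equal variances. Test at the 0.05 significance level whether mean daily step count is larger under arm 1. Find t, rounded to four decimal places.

Let group 1 = arm 1, group 2 = arm 2. H0: μ_1 = μ_2; H1: μ_1 > μ_2 (Welch's two-sample t-test, right-tailed).
t = (x̄_1 − x̄_2)/√(s_1²/n_1 + s_2²/n_2) = (12360 − 11810)/√(1998²/35 + 804.2²/26) = 1.4756
Welch–Satterthwaite df ≈ 47.38
p-value = P(T ≥ 1.4756) ≈ 0.073
Since p ≈ 0.073 > α = 0.05, fail to reject H0; the evidence is not statistically significant.

1.4756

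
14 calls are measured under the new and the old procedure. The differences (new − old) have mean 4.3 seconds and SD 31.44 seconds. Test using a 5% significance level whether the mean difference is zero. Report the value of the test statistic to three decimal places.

H0: μ_d = 0; H1: μ_d ≠ 0 (paired t-test on the differences, two-sided).
t = d̄/(s_d/√n) = 4.3/(31.44/√14) = 0.512
df = n − 1 = 13
Two-sided p-value ≈ 0.617
Since p ≈ 0.617 > α = 0.05, fail to reject H0; the evidence is not statistically significant.

0.512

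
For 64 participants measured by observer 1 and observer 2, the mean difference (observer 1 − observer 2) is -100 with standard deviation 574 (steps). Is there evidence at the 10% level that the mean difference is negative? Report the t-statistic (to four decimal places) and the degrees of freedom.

H0: μ_d = 0; H1: μ_d < 0 (paired t-test on the differences, left-tailed).
t = d̄/(s_d/√n) = -100/(574/√64) = -1.3937
df = n − 1 = 63
p-value = P(T ≤ -1.3937) ≈ 0.0841
Since p ≈ 0.0841 < α = 0.1, reject H0; the data support H1.

t = -1.3937, df = 63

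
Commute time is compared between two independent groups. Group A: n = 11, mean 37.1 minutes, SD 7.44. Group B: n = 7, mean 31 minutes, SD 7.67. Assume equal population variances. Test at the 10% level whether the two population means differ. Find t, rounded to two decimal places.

1.68

Let group 1 = group A, group 2 = group B. H0: μ_1 = μ_2; H1: μ_1 ≠ μ_2 (two-sample pooled-variance t-test, two-sided).
s_p² = [(11−1)·7.44² + (7−1)·7.67²]/(11+7−2) = 56.6568
t = (37.1 − 31)/√[56.6568·(1/11 + 1/7)] = 1.68
df = n₁ + n₂ − 2 = 16
Two-sided p-value ≈ 0.113
Since p ≈ 0.113 > α = 0.1, fail to reject H0; the data do not provide sufficient evidence against H0.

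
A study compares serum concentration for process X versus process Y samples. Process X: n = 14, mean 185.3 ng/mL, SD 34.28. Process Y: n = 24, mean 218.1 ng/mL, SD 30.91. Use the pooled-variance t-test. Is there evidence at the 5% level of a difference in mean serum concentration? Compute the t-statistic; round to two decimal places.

-3.03

Let group 1 = process X, group 2 = process Y. H0: μ_1 = μ_2; H1: μ_1 ≠ μ_2 (two-sample pooled-variance t-test, two-sided).
s_p² = [(14−1)·34.28² + (24−1)·30.91²]/(14+24−2) = 1034.76
t = (185.3 − 218.1)/√[1034.76·(1/14 + 1/24)] = -3.03
df = n₁ + n₂ − 2 = 36
Two-sided p-value ≈ 0.004
Since p ≈ 0.004 < α = 0.05, reject H0; the data support H1.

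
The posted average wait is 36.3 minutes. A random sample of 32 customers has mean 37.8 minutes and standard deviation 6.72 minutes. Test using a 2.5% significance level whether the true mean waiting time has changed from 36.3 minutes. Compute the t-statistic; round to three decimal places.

1.263

H0: μ = 36.3; H1: μ ≠ 36.3 (one-sample t-test, two-sided).
t = (x̄ − μ₀)/(s/√n) = (37.8 − 36.3)/(6.72/√32) = 1.263
df = n − 1 = 31
Two-sided p-value ≈ 0.2161
Since p ≈ 0.2161 > α = 0.025, fail to reject H0; the data do not provide sufficient evidence against H0.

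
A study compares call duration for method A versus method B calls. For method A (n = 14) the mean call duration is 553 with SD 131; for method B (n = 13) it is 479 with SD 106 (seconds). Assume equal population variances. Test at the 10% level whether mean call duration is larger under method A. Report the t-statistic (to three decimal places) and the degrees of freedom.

Let group 1 = method A, group 2 = method B. H0: μ_1 = μ_2; H1: μ_1 > μ_2 (two-sample pooled-variance t-test, right-tailed).
s_p² = [(14−1)·131² + (13−1)·106²]/(14+13−2) = 14317
t = (553 − 479)/√[14317·(1/14 + 1/13)] = 1.606
df = n₁ + n₂ − 2 = 25
p-value = P(T ≥ 1.606) ≈ 0.060
Since p ≈ 0.060 < α = 0.1, reject H0; the evidence is statistically significant.

t = 1.606, df = 25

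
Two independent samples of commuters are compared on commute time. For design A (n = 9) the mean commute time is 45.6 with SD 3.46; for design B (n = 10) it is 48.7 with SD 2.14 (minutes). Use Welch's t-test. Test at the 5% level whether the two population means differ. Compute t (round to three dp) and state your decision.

t = -2.318; reject H0

Let group 1 = design A, group 2 = design B. H0: μ_1 = μ_2; H1: μ_1 ≠ μ_2 (Welch's two-sample t-test, two-sided).
t = (x̄_1 − x̄_2)/√(s_1²/n_1 + s_2²/n_2) = (45.6 − 48.7)/√(3.46²/9 + 2.14²/10) = -2.318
Welch–Satterthwaite df ≈ 13.08
Two-sided p-value ≈ 0.037
Since p ≈ 0.037 < α = 0.05, reject H0; the evidence is statistically significant.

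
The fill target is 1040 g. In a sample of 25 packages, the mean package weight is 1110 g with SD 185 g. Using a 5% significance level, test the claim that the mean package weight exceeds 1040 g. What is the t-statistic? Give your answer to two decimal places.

1.89

H0: μ = 1040; H1: μ > 1040 (one-sample t-test, right-tailed).
t = (x̄ − μ₀)/(s/√n) = (1110 − 1040)/(185/√25) = 1.89
df = n − 1 = 24
p-value = P(T ≥ 1.89) ≈ 0.0353
Since p ≈ 0.0353 < α = 0.05, reject H0; the evidence is statistically significant.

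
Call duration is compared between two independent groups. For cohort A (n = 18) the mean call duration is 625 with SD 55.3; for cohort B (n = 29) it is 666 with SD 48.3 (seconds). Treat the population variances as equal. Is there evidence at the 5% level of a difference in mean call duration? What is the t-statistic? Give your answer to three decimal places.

Let group 1 = cohort A, group 2 = cohort B. H0: μ_1 = μ_2; H1: μ_1 ≠ μ_2 (two-sample pooled-variance t-test, two-sided).
s_p² = [(18−1)·55.3² + (29−1)·48.3²]/(18+29−2) = 2606.85
t = (625 − 666)/√[2606.85·(1/18 + 1/29)] = -2.676
df = n₁ + n₂ − 2 = 45
Two-sided p-value ≈ 0.0104
Since p ≈ 0.0104 < α = 0.05, reject H0; the evidence is statistically significant.

-2.676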